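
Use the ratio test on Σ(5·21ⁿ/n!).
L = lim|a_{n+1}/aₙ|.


aₙ = 5·21^n/n!
a_{n+1}/aₙ = 21^(n+1)/(n+1)! × n!/21^n  (constant 5 cancels)
= 21/(n+1)
L = lim(n→∞) 21/(n+1) = 0
L < 1 → series CONVERGES

Converges (ratio test: L = 0 < 1)


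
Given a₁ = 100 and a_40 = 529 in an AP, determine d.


d = (aₙ - a₁)/(n-1)
= (529 - 100)/(40-1)
= 429/39 = 11

d = 11


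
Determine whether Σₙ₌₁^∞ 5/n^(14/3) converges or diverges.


p-series test: Σ c/n^p converges if p > 1, diverges if p ≤ 1 (constant c > 0 doesn't affect convergence).
p = 14/3
14/3 > 1 → CONVERGES

Converges (p = 14/3 > 1)


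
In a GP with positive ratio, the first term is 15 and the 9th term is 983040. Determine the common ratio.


r^(n-1) = aₙ/a₁
r^8 = 983040/15 = 65536
r = 65536^(1/8)
= ±4; taking r > 0 gives r = 4

r = 4


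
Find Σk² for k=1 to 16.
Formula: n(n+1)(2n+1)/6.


n = 16
n(n+1)(2n+1)/6 = 16×17×33/6
= 8976/6 = 1496

Σk² = 1496


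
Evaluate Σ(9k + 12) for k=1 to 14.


Σ(9k+12) = 9·Σk + 12·n
= 9·105 + 12·14
= 945 + 168 = 1113

Σ = 1113


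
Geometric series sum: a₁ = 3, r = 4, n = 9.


Sₙ = 3×(4^9 - 1)/(4 - 1)
= 3×(262144 - 1)/3
= 3×262143/3
= 262143

S_9 = 262143


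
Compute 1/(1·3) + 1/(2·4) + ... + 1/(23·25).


1/(k(k+2)) = (1/2)·(1/k - 1/(k+2)) (partial fractions)
Telescoping: Σ = (1/2)·(1 + 1/2 - 1/24 - 1/25) = 851/1200

Sum = 851/1200


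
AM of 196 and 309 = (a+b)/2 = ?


AM = (196 + 309)/2 = 505/2 = 252.5

AM = 252.5


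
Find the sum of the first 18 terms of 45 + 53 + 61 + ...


aₙ = 45 + (18-1)×8 = 181
Sₙ = n(a₁+aₙ)/2 = 18×(45+181)/2
= 18×226/2 = 2034

S_18 = 2034


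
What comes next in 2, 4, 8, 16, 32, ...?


Pattern: powers of 2: 2ⁿ
Terms: 2, 4, 8, 16, 32
Next term = 64

Next term = 64


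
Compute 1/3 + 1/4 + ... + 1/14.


Σₖ₌3^14 1/k = 1/3 + 1/4 + 1/5 + ... + 1/14
= 631193/360360
≈ 1.7516

Sum = 631193/360360 ≈ 1.7516


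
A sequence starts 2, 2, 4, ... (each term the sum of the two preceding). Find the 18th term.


Computing iteratively: 2, 2, 4, 6, 10, 16, 26, 42, 68, 110, 178, 288, ...
a_18 = 5168

a_18 = 5168


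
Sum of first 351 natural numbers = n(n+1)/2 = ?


n(n+1)/2 = 351×352/2 = 123552/2 = 61776

Σk = 61776


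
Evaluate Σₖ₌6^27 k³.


Σₖ₌6^27 k³ = [27·28/2]² − [5·6/2]²
= 142884 − 225 = 142659

Σk³ = 142659


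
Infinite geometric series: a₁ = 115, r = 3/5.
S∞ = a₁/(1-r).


S∞ = a₁/(1-r) = 115/(1 - 3/5)
= 115/(2/5)
= 575/2

S∞ = 575/2


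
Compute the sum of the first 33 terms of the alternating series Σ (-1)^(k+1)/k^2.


S = 1 - 1/4 + 1/9 - 1/16 + 1/25 - 1/36 + 1/49 - 1/64 ± ...
= 0.8229
(Full series converges to +π²/12 ≈ +0.8225)

S_33 = 0.8229


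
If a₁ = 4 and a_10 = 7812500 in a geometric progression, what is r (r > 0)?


r^(n-1) = aₙ/a₁
r^9 = 7812500/4 = 1953125
r = 1953125^(1/9)
= 5

r = 5


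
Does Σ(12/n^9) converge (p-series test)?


p-series test: Σ c/n^p converges if p > 1, diverges if p ≤ 1 (constant c > 0 doesn't affect convergence).
p = 9
9 > 1 → CONVERGES

Converges (p = 9 > 1)


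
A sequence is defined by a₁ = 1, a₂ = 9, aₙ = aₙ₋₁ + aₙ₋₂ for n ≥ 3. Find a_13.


Computing iteratively: 1, 9, 10, 19, 29, 48, 77, 125, 202, 327, 529, 856, ...
a_13 = 1385

a_13 = 1385


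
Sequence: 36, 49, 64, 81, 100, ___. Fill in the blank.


Pattern: perfect squares: n²
Terms: 36, 49, 64, 81, 100
Next term = 121

Next term = 121


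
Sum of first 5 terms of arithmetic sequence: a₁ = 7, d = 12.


aₙ = 7 + (5-1)×12 = 55
Sₙ = n(a₁+aₙ)/2 = 5×(7+55)/2
= 5×62/2 = 155

S_5 = 155


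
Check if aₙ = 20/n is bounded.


a₁ = 20, a₂ = 20/2, a₃ = 20/3, ...
0 < aₙ ≤ 20 for all n ≥ 1
Lower bound: 0, Upper bound: 20
The sequence IS bounded

Bounded (0 < aₙ ≤ 20)


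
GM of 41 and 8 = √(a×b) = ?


GM = √(41×8) = √328 = 18.1108

GM = 18.1108


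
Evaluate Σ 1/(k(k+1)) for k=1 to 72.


1/(k(k+1)) = 1/k - 1/(k+1) (partial fractions)
Telescoping: Σ = 1 - 1/73 = 72/73

Sum = 72/73


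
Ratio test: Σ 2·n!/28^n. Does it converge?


aₙ = 2·n!/28^n
a_{n+1}/aₙ = (n+1)!/28^(n+1) × 28^n/n!  (constant 2 cancels)
= (n+1)/28
L = lim(n→∞) (n+1)/28 = ∞
L > 1 → series DIVERGES

Diverges (ratio test: L = ∞ > 1)


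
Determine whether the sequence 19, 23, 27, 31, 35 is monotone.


Differences: 4, 4, 4, 4
All differences > 0 → strictly INCREASING

Monotonically increasing


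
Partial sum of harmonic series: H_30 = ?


H_30 = 1/1 + 1/2 + 1/3 + ... + 1/30
= 9304682830147/2329089562800
≈ 3.995

H_30 = 9304682830147/2329089562800 ≈ 3.995


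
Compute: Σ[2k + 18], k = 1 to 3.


Σ(2k+18) = 2·Σk + 18·n
= 2·6 + 18·3
= 12 + 54 = 66

Σ = 66


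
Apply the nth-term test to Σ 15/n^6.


lim(n→∞) 15/n^6 = 0
lim aₙ = 0 → nth-term test is INCONCLUSIVE
(Need other tests; this is actually a convergent p-series with p=6 > 1)

Inconclusive (lim aₙ = 0; need another test)


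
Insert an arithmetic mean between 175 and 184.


AM = (175 + 184)/2 = 359/2 = 179.5

AM = 179.5


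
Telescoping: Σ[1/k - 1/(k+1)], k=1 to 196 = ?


Telescoping: adjacent terms cancel.
= 1/1 - 1/197
= 1 - 1/197 = 196/197

Sum = 196/197


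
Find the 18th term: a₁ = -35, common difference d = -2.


aₙ = a₁ + (n-1)d
= -35 + (18-1)×-2
= -35 - 34
= -69

a_18 = -69


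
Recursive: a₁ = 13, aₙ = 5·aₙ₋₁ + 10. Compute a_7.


Computing step by step:
a_1 = 13
a_2 = 75
a_3 = 385
a_4 = 1935
a_5 = 9685
a_6 = 48435
a_7 = 242185


a_7 = 242185


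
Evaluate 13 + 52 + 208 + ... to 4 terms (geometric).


Sₙ = 13×(4^4 - 1)/(4 - 1)
= 13×(256 - 1)/3
= 13×255/3
= 1105

S_4 = 1105


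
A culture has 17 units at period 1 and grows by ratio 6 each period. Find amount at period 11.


aₙ = a₁·r^(n-1)
= 17×6^10
= 17×60466176
= 1027924992

a_11 = 1027924992


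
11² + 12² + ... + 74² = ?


Σₖ₌11^74 k² = Σₖ₌₁^74 k² − Σₖ₌₁^10 k²
= 74·75·149/6 − 10·11·21/6
= 137825 − 385 = 137440

Σk² = 137440


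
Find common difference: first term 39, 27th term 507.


d = (aₙ - a₁)/(n-1)
= (507 - 39)/(27-1)
= 468/26 = 18

d = 18


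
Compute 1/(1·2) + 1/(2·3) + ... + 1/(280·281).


1/(k(k+1)) = 1/k - 1/(k+1) (partial fractions)
Telescoping: Σ = 1 - 1/281 = 280/281

Sum = 280/281


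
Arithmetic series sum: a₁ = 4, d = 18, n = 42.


aₙ = 4 + (42-1)×18 = 742
Sₙ = n(a₁+aₙ)/2 = 42×(4+742)/2
= 42×746/2 = 15666

S_42 = 15666


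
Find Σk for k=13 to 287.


Σₖ₌13^287 k = Σₖ₌₁^287 k − Σₖ₌₁^12 k
= 287·288/2 − 12·13/2
= 41328 − 78 = 41250

Σk = 41250


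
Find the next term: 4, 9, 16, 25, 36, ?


Pattern: perfect squares: n²
Terms: 4, 9, 16, 25, 36
Next term = 49

Next term = 49


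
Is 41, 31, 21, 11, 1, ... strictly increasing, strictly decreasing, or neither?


Differences: -10, -10, -10, -10
All differences < 0 → strictly DECREASING

Monotonically decreasing


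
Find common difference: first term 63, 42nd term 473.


d = (aₙ - a₁)/(n-1)
= (473 - 63)/(42-1)
= 410/41 = 10

d = 10


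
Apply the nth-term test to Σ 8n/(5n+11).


lim(n→∞) 8n/(5n+11) = 8/5 = 8/5  (divide numerator and denominator by n)
lim aₙ = 8/5 ≠ 0 → series DIVERGES

Diverges (lim aₙ = 8/5 ≠ 0)


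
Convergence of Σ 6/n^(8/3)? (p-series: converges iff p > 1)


p-series test: Σ c/n^p converges if p > 1, diverges if p ≤ 1 (constant c > 0 doesn't affect convergence).
p = 8/3
8/3 > 1 → CONVERGES

Converges (p = 8/3 > 1)


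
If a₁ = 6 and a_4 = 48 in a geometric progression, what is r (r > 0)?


r^(n-1) = aₙ/a₁
r^3 = 48/6 = 8
r = 8^(1/3)
= 2

r = 2


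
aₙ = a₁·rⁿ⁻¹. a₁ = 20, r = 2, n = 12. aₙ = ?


aₙ = a₁·r^(n-1)
= 20×2^11
= 20×2048
= 40960

a_12 = 40960


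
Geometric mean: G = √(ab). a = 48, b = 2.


GM = √(48×2) = √96 = 9.798

GM = 9.798


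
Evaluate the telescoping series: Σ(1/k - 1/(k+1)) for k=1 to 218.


Telescoping: adjacent terms cancel.
= 1/1 - 1/219
= 1 - 1/219 = 218/219

Sum = 218/219


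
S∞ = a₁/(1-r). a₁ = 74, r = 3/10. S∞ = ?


S∞ = a₁/(1-r) = 74/(1 - 3/10)
= 74/(7/10)
= 740/7

S∞ = 740/7


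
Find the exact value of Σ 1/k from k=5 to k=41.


Σₖ₌5^41 1/k = 1/5 + 1/6 + 1/7 + ... + 1/41
= 44202362371332533/19914562703599200
≈ 2.2196

Sum = 44202362371332533/19914562703599200 ≈ 2.2196


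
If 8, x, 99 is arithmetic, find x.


AM = (8 + 99)/2 = 107/2 = 53.5

AM = 53.5


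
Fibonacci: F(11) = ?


Fibonacci sequence: 1, 1, 2, 3, 5, 8, 13, 21, 34, 55, 89
F(11) = 89

F(11) = 89


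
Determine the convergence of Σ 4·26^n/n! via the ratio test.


aₙ = 4·26^n/n!
a_{n+1}/aₙ = 26^(n+1)/(n+1)! × n!/26^n  (constant 4 cancels)
= 26/(n+1)
L = lim(n→∞) 26/(n+1) = 0
L < 1 → series CONVERGES

Converges (ratio test: L = 0 < 1)


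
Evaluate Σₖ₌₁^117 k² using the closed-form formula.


n = 117
n(n+1)(2n+1)/6 = 117×118×235/6
= 3244410/6 = 540735

Σk² = 540735


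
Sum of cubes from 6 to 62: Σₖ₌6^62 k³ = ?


Σₖ₌6^62 k³ = [62·63/2]² − [5·6/2]²
= 3814209 − 225 = 3813984

Σk³ = 3813984


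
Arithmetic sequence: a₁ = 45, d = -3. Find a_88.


aₙ = a₁ + (n-1)d
= 45 + (88-1)×-3
= 45 - 261
= -216

a_88 = -216


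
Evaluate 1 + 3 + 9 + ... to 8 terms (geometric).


Sₙ = 1×(3^8 - 1)/(3 - 1)
= 1×(6561 - 1)/2
= 1×6560/2
= 3280

S_8 = 3280


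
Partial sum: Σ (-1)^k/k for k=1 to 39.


S = -1 + 1/2 - 1/3 + 1/4 - 1/5 + 1/6 - 1/7 + 1/8 ± ...
= -0.7058
(Full series converges to -ln(2) ≈ -0.6931)

S_39 = -0.7058


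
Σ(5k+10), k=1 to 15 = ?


Σ(5k+10) = 5·Σk + 10·n
= 5·120 + 10·15
= 600 + 150 = 750

Σ = 750


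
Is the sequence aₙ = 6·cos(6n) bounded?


For all n, -1 ≤ cos(6n) ≤ 1, so -6 ≤ 6·cos(6n) ≤ 6
Lower bound: -6, Upper bound: 6
The sequence IS bounded

Bounded (-6 ≤ aₙ ≤ 6)


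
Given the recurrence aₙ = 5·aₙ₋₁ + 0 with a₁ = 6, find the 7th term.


Computing step by step:
a_1 = 6
a_2 = 30
a_3 = 150
a_4 = 750
a_5 = 3750
a_6 = 18750
a_7 = 93750


a_7 = 93750


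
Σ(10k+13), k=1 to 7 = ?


Σ(10k+13) = 10·Σk + 13·n
= 10·28 + 13·7
= 280 + 91 = 371

Σ = 371


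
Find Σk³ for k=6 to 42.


Σₖ₌6^42 k³ = [42·43/2]² − [5·6/2]²
= 815409 − 225 = 815184

Σk³ = 815184


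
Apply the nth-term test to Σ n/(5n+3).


lim(n→∞) n/(5n+3) = 1/5 = 1/5  (divide numerator and denominator by n)
lim aₙ = 1/5 ≠ 0 → series DIVERGES

Diverges (lim aₙ = 1/5 ≠ 0)


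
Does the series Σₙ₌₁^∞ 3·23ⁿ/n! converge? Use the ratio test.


aₙ = 3·23^n/n!
a_{n+1}/aₙ = 23^(n+1)/(n+1)! × n!/23^n  (constant 3 cancels)
= 23/(n+1)
L = lim(n→∞) 23/(n+1) = 0
L < 1 → series CONVERGES

Converges (ratio test: L = 0 < 1)


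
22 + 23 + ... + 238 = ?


Σₖ₌22^238 k = Σₖ₌₁^238 k − Σₖ₌₁^21 k
= 238·239/2 − 21·22/2
= 28441 − 231 = 28210

Σk = 28210


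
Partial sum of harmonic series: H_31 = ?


H_31 = 1/1 + 1/2 + 1/3 + ... + 1/31
= 290774257297357/72201776446800
≈ 4.0272

H_31 = 290774257297357/72201776446800 ≈ 4.0272


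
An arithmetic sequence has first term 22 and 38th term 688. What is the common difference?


d = (aₙ - a₁)/(n-1)
= (688 - 22)/(38-1)
= 666/37 = 18

d = 18


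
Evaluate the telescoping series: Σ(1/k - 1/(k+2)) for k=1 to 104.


Telescoping with gap 2: two head and two tail terms survive.
= (1 + 1/2) - (1/105 + 1/106)
= 3/2 - 1/105 - 1/106 = 8242/5565

Sum = 8242/5565


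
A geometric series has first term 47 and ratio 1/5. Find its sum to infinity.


S∞ = a₁/(1-r) = 47/(1 - 1/5)
= 47/(4/5)
= 235/4

S∞ = 235/4


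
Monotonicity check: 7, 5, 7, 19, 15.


Differences: -2, 2, 12, -4
Difference at position 2 is +2 (> 0) but position 1 is -2 (< 0) — sequence both rises and falls
→ NOT monotonic

Not monotonic


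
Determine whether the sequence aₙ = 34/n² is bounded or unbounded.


a₁ = 34, a₂ = 34/4, a₃ = 34/9, ...
0 < aₙ ≤ 34 for all n ≥ 1
The sequence IS bounded

Bounded (0 < aₙ ≤ 34)


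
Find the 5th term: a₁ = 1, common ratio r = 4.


aₙ = a₁·r^(n-1)
= 1×4^4
= 1×256
= 256

a_5 = 256


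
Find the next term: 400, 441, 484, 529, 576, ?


Pattern: perfect squares: n²
Terms: 400, 441, 484, 529, 576
Next term = 625

Next term = 625


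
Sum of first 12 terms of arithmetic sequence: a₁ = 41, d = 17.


aₙ = 41 + (12-1)×17 = 228
Sₙ = n(a₁+aₙ)/2 = 12×(41+228)/2
= 12×269/2 = 1614

S_12 = 1614


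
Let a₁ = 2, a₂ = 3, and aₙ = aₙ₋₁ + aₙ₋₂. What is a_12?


Computing iteratively: 2, 3, 5, 8, 13, 21, 34, 55, 89, 144, 233, 377
a_12 = 377

a_12 = 377


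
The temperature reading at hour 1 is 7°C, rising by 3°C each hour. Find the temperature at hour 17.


aₙ = a₁ + (n-1)d
= 7 + (17-1)×3
= 7 + 48
= 55

a_17 = 55


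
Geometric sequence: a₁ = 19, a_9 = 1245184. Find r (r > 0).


r^(n-1) = aₙ/a₁
r^8 = 1245184/19 = 65536
r = 65536^(1/8)
= ±4; taking r > 0 gives r = 4

r = 4


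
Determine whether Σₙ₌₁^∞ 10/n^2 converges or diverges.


p-series test: Σ c/n^p converges if p > 1, diverges if p ≤ 1 (constant c > 0 doesn't affect convergence).
p = 2
2 > 1 → CONVERGES

Converges (p = 2 > 1)


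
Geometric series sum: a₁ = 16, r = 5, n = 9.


Sₙ = 16×(5^9 - 1)/(5 - 1)
= 16×(1953125 - 1)/4
= 16×1953124/4
= 7812496

S_9 = 7812496


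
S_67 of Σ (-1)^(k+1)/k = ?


S = 1 - 1/2 + 1/3 - 1/4 + 1/5 - 1/6 + 1/7 - 1/8 ± ...
= 0.7006
(Full series converges to +ln(2) ≈ +0.6931)

S_67 = 0.7006


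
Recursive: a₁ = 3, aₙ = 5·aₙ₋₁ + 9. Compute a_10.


Computing step by step:
a_1 = 3
a_2 = 24
a_3 = 129
a_4 = 654
a_5 = 3279
a_6 = 16404
a_7 = 82029
a_8 = 410154
a_9 = 2050779
a_10 = 10253904


a_10 = 10253904


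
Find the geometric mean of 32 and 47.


GM = √(32×47) = √1504 = 38.7814

GM = 38.7814


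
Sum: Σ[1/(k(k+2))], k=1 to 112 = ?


1/(k(k+2)) = (1/2)·(1/k - 1/(k+2)) (partial fractions)
Telescoping: Σ = (1/2)·(1 + 1/2 - 1/113 - 1/114) = 4774/6441

Sum = 4774/6441


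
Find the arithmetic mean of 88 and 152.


AM = (88 + 152)/2 = 240/2 = 120

AM = 120


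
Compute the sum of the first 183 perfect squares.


n = 183
n(n+1)(2n+1)/6 = 183×184×367/6
= 12357624/6 = 2059604

Σk² = 2059604


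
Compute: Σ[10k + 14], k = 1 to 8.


Σ(10k+14) = 10·Σk + 14·n
= 10·36 + 14·8
= 360 + 112 = 472

Σ = 472


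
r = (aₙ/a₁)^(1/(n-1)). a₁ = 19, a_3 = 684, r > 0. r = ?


r^(n-1) = aₙ/a₁
r^2 = 684/19 = 36
r = 36^(1/2)
= ±6; taking r > 0 gives r = 6

r = 6


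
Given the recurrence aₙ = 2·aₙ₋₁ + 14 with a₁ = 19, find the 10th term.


Computing step by step:
a_1 = 19
a_2 = 52
a_3 = 118
a_4 = 250
a_5 = 514
a_6 = 1042
a_7 = 2098
a_8 = 4210
a_9 = 8434
a_10 = 16882


a_10 = 16882


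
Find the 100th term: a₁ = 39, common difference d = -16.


aₙ = a₁ + (n-1)d
= 39 + (100-1)×-16
= 39 - 1584
= -1545

a_100 = -1545


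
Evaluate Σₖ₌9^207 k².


Σₖ₌9^207 k² = Σₖ₌₁^207 k² − Σₖ₌₁^8 k²
= 207·208·415/6 − 8·9·17/6
= 2978040 − 204 = 2977836

Σk² = 2977836


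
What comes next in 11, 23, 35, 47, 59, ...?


Pattern: arithmetic (d=12)
Terms: 11, 23, 35, 47, 59
Next term = 71

Next term = 71


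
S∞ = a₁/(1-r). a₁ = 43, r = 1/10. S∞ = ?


S∞ = a₁/(1-r) = 43/(1 - 1/10)
= 43/(9/10)
= 430/9

S∞ = 430/9


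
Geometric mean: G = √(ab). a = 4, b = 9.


GM = √(4×9) = √36 = 6

GM = 6


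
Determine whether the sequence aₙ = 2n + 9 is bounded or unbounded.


aₙ = 2n + 9 → as n→∞, aₙ→∞
No finite upper bound exists
The sequence is UNBOUNDED

Unbounded (aₙ → ∞ as n → ∞)


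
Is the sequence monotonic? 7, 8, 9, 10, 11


Differences: 1, 1, 1, 1
All differences > 0 → strictly INCREASING

Monotonically increasing


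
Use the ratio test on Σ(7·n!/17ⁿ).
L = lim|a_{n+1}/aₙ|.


aₙ = 7·n!/17^n
a_{n+1}/aₙ = (n+1)!/17^(n+1) × 17^n/n!  (constant 7 cancels)
= (n+1)/17
L = lim(n→∞) (n+1)/17 = ∞
L > 1 → series DIVERGES

Diverges (ratio test: L = ∞ > 1)


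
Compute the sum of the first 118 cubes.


n(n+1)/2 = 118×119/2 = 7021
Σk³ = 7021² = 49294441

Σk³ = 49294441


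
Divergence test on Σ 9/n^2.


lim(n→∞) 9/n^2 = 0
lim aₙ = 0 → nth-term test is INCONCLUSIVE
(Need other tests; this is actually a convergent p-series with p=2 > 1)

Inconclusive (lim aₙ = 0; need another test)


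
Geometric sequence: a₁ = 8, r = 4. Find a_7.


aₙ = a₁·r^(n-1)
= 8×4^6
= 8×4096
= 32768

a_7 = 32768


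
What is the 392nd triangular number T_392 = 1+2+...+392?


n(n+1)/2 = 392×393/2 = 154056/2 = 77028

Σk = 77028


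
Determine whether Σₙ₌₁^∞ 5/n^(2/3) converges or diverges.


p-series test: Σ c/n^p converges if p > 1, diverges if p ≤ 1 (constant c > 0 doesn't affect convergence).
p = 2/3
2/3 ≤ 1 → DIVERGES

Diverges (p = 2/3 ≤ 1)


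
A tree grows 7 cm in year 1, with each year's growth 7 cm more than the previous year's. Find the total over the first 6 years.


aₙ = 7 + (6-1)×7 = 42
Sₙ = n(a₁+aₙ)/2 = 6×(7+42)/2
= 6×49/2 = 147

S_6 = 147


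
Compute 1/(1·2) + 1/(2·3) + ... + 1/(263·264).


1/(k(k+1)) = 1/k - 1/(k+1) (partial fractions)
Telescoping: Σ = 1 - 1/264 = 263/264

Sum = 263/264


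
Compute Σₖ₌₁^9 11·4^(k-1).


Sₙ = 11×(4^9 - 1)/(4 - 1)
= 11×(262144 - 1)/3
= 11×262143/3
= 961191

S_9 = 961191


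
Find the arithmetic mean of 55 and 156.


AM = (55 + 156)/2 = 211/2 = 105.5

AM = 105.5


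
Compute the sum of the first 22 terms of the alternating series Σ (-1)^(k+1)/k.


S = 1 - 1/2 + 1/3 - 1/4 + 1/5 - 1/6 + 1/7 - 1/8 ± ...
= 0.6709
(Full series converges to +ln(2) ≈ +0.6931)

S_22 = 0.6709


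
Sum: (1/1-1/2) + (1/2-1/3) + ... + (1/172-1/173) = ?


Telescoping: adjacent terms cancel.
= 1/1 - 1/173
= 1 - 1/173 = 172/173

Sum = 172/173


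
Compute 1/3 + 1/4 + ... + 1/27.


Σₖ₌3^27 1/k = 1/3 + 1/4 + 1/5 + ... + 1/27
= 192066102203/80313433200
≈ 2.3915

Sum = 192066102203/80313433200 ≈ 2.3915


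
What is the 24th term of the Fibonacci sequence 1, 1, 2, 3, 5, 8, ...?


Fibonacci sequence: 1, 1, 2, 3, 5, 8, 13, 21, 34, 55, 89, ...
F(24) = 46368

F(24) = 46368


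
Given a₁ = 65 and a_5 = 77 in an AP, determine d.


d = (aₙ - a₁)/(n-1)
= (77 - 65)/(5-1)
= 12/4 = 3

d = 3


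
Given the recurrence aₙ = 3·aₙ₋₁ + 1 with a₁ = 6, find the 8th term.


Computing step by step:
a_1 = 6
a_2 = 19
a_3 = 58
a_4 = 175
a_5 = 526
a_6 = 1579
a_7 = 4738
a_8 = 14215


a_8 = 14215


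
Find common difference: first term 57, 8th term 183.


d = (aₙ - a₁)/(n-1)
= (183 - 57)/(8-1)
= 126/7 = 18

d = 18


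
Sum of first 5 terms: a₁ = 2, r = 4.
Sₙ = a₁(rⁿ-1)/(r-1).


Sₙ = 2×(4^5 - 1)/(4 - 1)
= 2×(1024 - 1)/3
= 2×1023/3
= 682

S_5 = 682


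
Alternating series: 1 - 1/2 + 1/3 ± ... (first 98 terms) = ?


S = 1 - 1/2 + 1/3 - 1/4 + 1/5 - 1/6 + 1/7 - 1/8 ± ...
= 0.6881
(Full series converges to +ln(2) ≈ +0.6931)

S_98 = 0.6881


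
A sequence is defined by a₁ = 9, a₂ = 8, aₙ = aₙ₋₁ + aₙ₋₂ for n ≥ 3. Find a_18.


Computing iteratively: 9, 8, 17, 25, 42, 67, 109, 176, 285, 461, 746, 1207, ...
a_18 = 21659

a_18 = 21659


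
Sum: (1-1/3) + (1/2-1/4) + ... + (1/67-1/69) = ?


Telescoping with gap 2: two head and two tail terms survive.
= (1 + 1/2) - (1/68 + 1/69)
= 3/2 - 1/68 - 1/69 = 6901/4692

Sum = 6901/4692


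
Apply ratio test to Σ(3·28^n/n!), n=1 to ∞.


aₙ = 3·28^n/n!
a_{n+1}/aₙ = 28^(n+1)/(n+1)! × n!/28^n  (constant 3 cancels)
= 28/(n+1)
L = lim(n→∞) 28/(n+1) = 0
L < 1 → series CONVERGES

Converges (ratio test: L = 0 < 1)


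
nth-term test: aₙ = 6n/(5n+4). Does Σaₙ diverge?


lim(n→∞) 6n/(5n+4) = 6/5 = 6/5  (divide numerator and denominator by n)
lim aₙ = 6/5 ≠ 0 → series DIVERGES

Diverges (lim aₙ = 6/5 ≠ 0)


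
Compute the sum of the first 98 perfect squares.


n = 98
n(n+1)(2n+1)/6 = 98×99×197/6
= 1911294/6 = 318549

Σk² = 318549


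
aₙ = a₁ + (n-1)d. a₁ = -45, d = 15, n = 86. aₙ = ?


aₙ = a₁ + (n-1)d
= -45 + (86-1)×15
= -45 + 1275
= 1230

a_86 = 1230


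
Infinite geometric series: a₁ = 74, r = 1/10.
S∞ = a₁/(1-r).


S∞ = a₁/(1-r) = 74/(1 - 1/10)
= 74/(9/10)
= 740/9

S∞ = 740/9


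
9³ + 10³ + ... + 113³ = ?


Σₖ₌9^113 k³ = [113·114/2]² − [8·9/2]²
= 41486481 − 1296 = 41485185

Σk³ = 41485185


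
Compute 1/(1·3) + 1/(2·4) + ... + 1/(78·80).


1/(k(k+2)) = (1/2)·(1/k - 1/(k+2)) (partial fractions)
Telescoping: Σ = (1/2)·(1 + 1/2 - 1/79 - 1/80) = 9321/12640

Sum = 9321/12640


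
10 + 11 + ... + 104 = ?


Σₖ₌10^104 k = Σₖ₌₁^104 k − Σₖ₌₁^9 k
= 104·105/2 − 9·10/2
= 5460 − 45 = 5415

Σk = 5415


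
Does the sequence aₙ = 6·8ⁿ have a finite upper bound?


aₙ = 6·8ⁿ → as n→∞, aₙ→∞ (since base 8 > 1)
No finite upper bound exists
The sequence is UNBOUNDED

Unbounded (aₙ → ∞ as n → ∞)


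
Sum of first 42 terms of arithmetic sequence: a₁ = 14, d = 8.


aₙ = 14 + (42-1)×8 = 342
Sₙ = n(a₁+aₙ)/2 = 42×(14+342)/2
= 42×356/2 = 7476

S_42 = 7476


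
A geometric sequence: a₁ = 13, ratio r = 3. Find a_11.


aₙ = a₁·r^(n-1)
= 13×3^10
= 13×59049
= 767637

a_11 = 767637


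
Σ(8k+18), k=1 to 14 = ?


Σ(8k+18) = 8·Σk + 18·n
= 8·105 + 18·14
= 840 + 252 = 1092

Σ = 1092


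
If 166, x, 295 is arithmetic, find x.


AM = (166 + 295)/2 = 461/2 = 230.5

AM = 230.5


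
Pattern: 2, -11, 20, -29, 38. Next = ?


Pattern: alternating sign, magnitude arithmetic (d=9)
Terms: 2, -11, 20, -29, 38
Next term = -47

Next term = -47


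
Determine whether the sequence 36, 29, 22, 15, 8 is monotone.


Differences: -7, -7, -7, -7
All differences < 0 → strictly DECREASING

Monotonically decreasing


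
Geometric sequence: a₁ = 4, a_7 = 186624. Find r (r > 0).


r^(n-1) = aₙ/a₁
r^6 = 186624/4 = 46656
r = 46656^(1/6)
= ±6; taking r > 0 gives r = 6

r = 6


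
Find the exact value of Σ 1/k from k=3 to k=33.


Σₖ₌3^33 1/k = 1/3 + 1/4 + 1/5 + ... + 1/33
= 33984696501949/13127595717600
≈ 2.5888

Sum = 33984696501949/13127595717600 ≈ 2.5888


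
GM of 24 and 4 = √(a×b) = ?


GM = √(24×4) = √96 = 9.798

GM = 9.798


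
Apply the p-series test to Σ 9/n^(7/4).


p-series test: Σ c/n^p converges if p > 1, diverges if p ≤ 1 (constant c > 0 doesn't affect convergence).
p = 7/4
7/4 > 1 → CONVERGES

Converges (p = 7/4 > 1)


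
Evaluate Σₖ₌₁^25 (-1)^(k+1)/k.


S = 1 - 1/2 + 1/3 - 1/4 + 1/5 - 1/6 + 1/7 - 1/8 ± ...
= 0.7127
(Full series converges to +ln(2) ≈ +0.6931)

S_25 = 0.7127


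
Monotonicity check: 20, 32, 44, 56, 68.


Differences: 12, 12, 12, 12
All differences > 0 → strictly INCREASING

Monotonically increasing


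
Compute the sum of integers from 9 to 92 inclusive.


Σₖ₌9^92 k = Σₖ₌₁^92 k − Σₖ₌₁^8 k
= 92·93/2 − 8·9/2
= 4278 − 36 = 4242

Σk = 4242


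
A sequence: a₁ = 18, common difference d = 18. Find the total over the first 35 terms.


aₙ = 18 + (35-1)×18 = 630
Sₙ = n(a₁+aₙ)/2 = 35×(18+630)/2
= 35×648/2 = 11340

S_35 = 11340


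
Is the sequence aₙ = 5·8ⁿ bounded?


aₙ = 5·8ⁿ → as n→∞, aₙ→∞ (since base 8 > 1)
No finite upper bound exists
The sequence is UNBOUNDED

Unbounded (aₙ → ∞ as n → ∞)


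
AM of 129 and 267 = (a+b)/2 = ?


AM = (129 + 267)/2 = 396/2 = 198

AM = 198


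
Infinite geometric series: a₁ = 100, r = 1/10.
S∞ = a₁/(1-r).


S∞ = a₁/(1-r) = 100/(1 - 1/10)
= 100/(9/10)
= 1000/9

S∞ = 1000/9


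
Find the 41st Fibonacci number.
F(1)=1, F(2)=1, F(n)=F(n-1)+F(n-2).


Fibonacci sequence: 1, 1, 2, 3, 5, 8, 13, 21, 34, 55, 89, ...
F(41) = 165580141

F(41) = 165580141


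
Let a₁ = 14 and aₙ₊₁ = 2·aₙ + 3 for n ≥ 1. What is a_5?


Computing step by step:
a_1 = 14
a_2 = 31
a_3 = 65
a_4 = 133
a_5 = 269


a_5 = 269


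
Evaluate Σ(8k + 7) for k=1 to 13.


Σ(8k+7) = 8·Σk + 7·n
= 8·91 + 7·13
= 728 + 91 = 819

Σ = 819


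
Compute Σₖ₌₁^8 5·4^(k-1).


Sₙ = 5×(4^8 - 1)/(4 - 1)
= 5×(65536 - 1)/3
= 5×65535/3
= 109225

S_8 = 109225


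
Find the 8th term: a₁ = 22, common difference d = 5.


aₙ = a₁ + (n-1)d
= 22 + (8-1)×5
= 22 + 35
= 57

a_8 = 57


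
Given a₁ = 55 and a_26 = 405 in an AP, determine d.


d = (aₙ - a₁)/(n-1)
= (405 - 55)/(26-1)
= 350/25 = 14

d = 14


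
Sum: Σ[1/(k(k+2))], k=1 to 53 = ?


1/(k(k+2)) = (1/2)·(1/k - 1/(k+2)) (partial fractions)
Telescoping: Σ = (1/2)·(1 + 1/2 - 1/54 - 1/55) = 2173/2970

Sum = 2173/2970


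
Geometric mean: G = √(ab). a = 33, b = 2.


GM = √(33×2) = √66 = 8.124

GM = 8.124


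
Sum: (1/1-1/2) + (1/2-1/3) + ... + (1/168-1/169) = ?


Telescoping: adjacent terms cancel.
= 1/1 - 1/169
= 1 - 1/169 = 168/169

Sum = 168/169


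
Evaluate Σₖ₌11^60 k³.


Σₖ₌11^60 k³ = [60·61/2]² − [10·11/2]²
= 3348900 − 3025 = 3345875

Σk³ = 3345875


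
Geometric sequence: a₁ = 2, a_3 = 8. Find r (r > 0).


r^(n-1) = aₙ/a₁
r^2 = 8/2 = 4
r = 4^(1/2)
= ±2; taking r > 0 gives r = 2

r = 2


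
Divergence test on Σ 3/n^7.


lim(n→∞) 3/n^7 = 0
lim aₙ = 0 → nth-term test is INCONCLUSIVE
(Need other tests; this is actually a convergent p-series with p=7 > 1)

Inconclusive (lim aₙ = 0; need another test)


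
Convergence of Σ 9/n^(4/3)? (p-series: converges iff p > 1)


p-series test: Σ c/n^p converges if p > 1, diverges if p ≤ 1 (constant c > 0 doesn't affect convergence).
p = 4/3
4/3 > 1 → CONVERGES

Converges (p = 4/3 > 1)


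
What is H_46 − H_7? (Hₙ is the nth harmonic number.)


Σₖ₌8^46 1/k = 1/8 + 1/9 + 1/10 + ... + 1/46
= 17179728443100968869/9419588158802421600
≈ 1.8238

Sum = 17179728443100968869/9419588158802421600 ≈ 1.8238


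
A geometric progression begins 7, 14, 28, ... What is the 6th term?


aₙ = a₁·r^(n-1)
= 7×2^5
= 7×32
= 224

a_6 = 224


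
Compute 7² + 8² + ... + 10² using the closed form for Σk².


Σₖ₌7^10 k² = Σₖ₌₁^10 k² − Σₖ₌₁^6 k²
= 10·11·21/6 − 6·7·13/6
= 385 − 91 = 294

Σk² = 294


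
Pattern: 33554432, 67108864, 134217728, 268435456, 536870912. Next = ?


Pattern: powers of 2: 2ⁿ
Terms: 33554432, 67108864, 134217728, 268435456, 536870912
Next term = 1073741824

Next term = 1073741824


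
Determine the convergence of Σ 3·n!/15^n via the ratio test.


aₙ = 3·n!/15^n
a_{n+1}/aₙ = (n+1)!/15^(n+1) × 15^n/n!  (constant 3 cancels)
= (n+1)/15
L = lim(n→∞) (n+1)/15 = ∞
L > 1 → series DIVERGES

Diverges (ratio test: L = ∞ > 1)


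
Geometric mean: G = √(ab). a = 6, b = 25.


GM = √(6×25) = √150 = 12.2474

GM = 12.2474


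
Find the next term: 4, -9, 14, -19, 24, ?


Pattern: alternating sign, magnitude arithmetic (d=5)
Terms: 4, -9, 14, -19, 24
Next term = -29

Next term = -29


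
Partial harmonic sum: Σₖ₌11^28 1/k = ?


Σₖ₌11^28 1/k = 1/11 + 1/12 + 1/13 + ... + 1/28
= 80169092693/80313433200
≈ 0.9982

Sum = 80169092693/80313433200 ≈ 0.9982


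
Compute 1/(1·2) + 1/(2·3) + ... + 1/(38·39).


1/(k(k+1)) = 1/k - 1/(k+1) (partial fractions)
Telescoping: Σ = 1 - 1/39 = 38/39

Sum = 38/39


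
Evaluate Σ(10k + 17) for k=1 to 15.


Σ(10k+17) = 10·Σk + 17·n
= 10·120 + 17·15
= 1200 + 255 = 1455

Σ = 1455


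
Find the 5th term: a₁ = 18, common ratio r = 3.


aₙ = a₁·r^(n-1)
= 18×3^4
= 18×81
= 1458

a_5 = 1458


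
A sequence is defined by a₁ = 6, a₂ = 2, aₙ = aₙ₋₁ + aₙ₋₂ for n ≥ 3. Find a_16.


Computing iteratively: 6, 2, 8, 10, 18, 28, 46, 74, 120, 194, 314, 508, ...
a_16 = 3482

a_16 = 3482


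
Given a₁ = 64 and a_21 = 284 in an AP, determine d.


d = (aₙ - a₁)/(n-1)
= (284 - 64)/(21-1)
= 220/20 = 11

d = 11


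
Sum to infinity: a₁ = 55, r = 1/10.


S∞ = a₁/(1-r) = 55/(1 - 1/10)
= 55/(9/10)
= 550/9

S∞ = 550/9


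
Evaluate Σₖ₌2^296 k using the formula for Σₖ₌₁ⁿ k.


Σₖ₌2^296 k = Σₖ₌₁^296 k − Σₖ₌₁^1 k
= 296·297/2 − 1·2/2
= 43956 − 1 = 43955

Σk = 43955


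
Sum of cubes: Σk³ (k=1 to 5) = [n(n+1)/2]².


n(n+1)/2 = 5×6/2 = 15
Σk³ = 15² = 225

Σk³ = 225


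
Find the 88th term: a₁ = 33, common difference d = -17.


aₙ = a₁ + (n-1)d
= 33 + (88-1)×-17
= 33 - 1479
= -1446

a_88 = -1446


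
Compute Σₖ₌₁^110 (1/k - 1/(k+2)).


Telescoping with gap 2: two head and two tail terms survive.
= (1 + 1/2) - (1/111 + 1/112)
= 3/2 - 1/111 - 1/112 = 18425/12432

Sum = 18425/12432


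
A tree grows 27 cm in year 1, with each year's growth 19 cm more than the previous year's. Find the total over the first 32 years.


aₙ = 27 + (32-1)×19 = 616
Sₙ = n(a₁+aₙ)/2 = 32×(27+616)/2
= 32×643/2 = 10288

S_32 = 10288


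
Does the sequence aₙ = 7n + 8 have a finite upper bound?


aₙ = 7n + 8 → as n→∞, aₙ→∞
No finite upper bound exists
The sequence is UNBOUNDED

Unbounded (aₙ → ∞ as n → ∞)


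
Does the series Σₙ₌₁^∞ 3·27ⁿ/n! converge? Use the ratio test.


aₙ = 3·27^n/n!
a_{n+1}/aₙ = 27^(n+1)/(n+1)! × n!/27^n  (constant 3 cancels)
= 27/(n+1)
L = lim(n→∞) 27/(n+1) = 0
L < 1 → series CONVERGES

Converges (ratio test: L = 0 < 1)


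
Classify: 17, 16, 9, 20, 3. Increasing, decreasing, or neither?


Differences: -1, -7, 11, -17
Difference at position 3 is +11 (> 0) but position 1 is -1 (< 0) — sequence both rises and falls
→ NOT monotonic

Not monotonic


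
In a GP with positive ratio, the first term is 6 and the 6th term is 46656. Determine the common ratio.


r^(n-1) = aₙ/a₁
r^5 = 46656/6 = 7776
r = 7776^(1/5)
= 6

r = 6


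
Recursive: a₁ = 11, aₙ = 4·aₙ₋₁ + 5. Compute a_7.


Computing step by step:
a_1 = 11
a_2 = 49
a_3 = 201
a_4 = 809
a_5 = 3241
a_6 = 12969
a_7 = 51881


a_7 = 51881


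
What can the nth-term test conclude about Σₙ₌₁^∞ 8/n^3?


lim(n→∞) 8/n^3 = 0
lim aₙ = 0 → nth-term test is INCONCLUSIVE
(Need other tests; this is actually a convergent p-series with p=3 > 1)

Inconclusive (lim aₙ = 0; need another test)


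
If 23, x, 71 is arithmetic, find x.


AM = (23 + 71)/2 = 94/2 = 47

AM = 47


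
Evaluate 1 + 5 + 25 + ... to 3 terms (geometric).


Sₙ = 1×(5^3 - 1)/(5 - 1)
= 1×(125 - 1)/4
= 1×124/4
= 31

S_3 = 31


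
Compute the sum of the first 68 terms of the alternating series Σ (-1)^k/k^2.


S = -1 + 1/4 - 1/9 + 1/16 - 1/25 + 1/36 - 1/49 + 1/64 ± ...
= -0.8224
(Full series converges to -π²/12 ≈ -0.8225)

S_68 = -0.8224


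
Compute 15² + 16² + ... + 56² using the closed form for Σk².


Σₖ₌15^56 k² = Σₖ₌₁^56 k² − Σₖ₌₁^14 k²
= 56·57·113/6 − 14·15·29/6
= 60116 − 1015 = 59101

Σk² = 59101


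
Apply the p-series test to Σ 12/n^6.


p-series test: Σ c/n^p converges if p > 1, diverges if p ≤ 1 (constant c > 0 doesn't affect convergence).
p = 6
6 > 1 → CONVERGES

Converges (p = 6 > 1)


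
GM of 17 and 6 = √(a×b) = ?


GM = √(17×6) = √102 = 10.0995

GM = 10.0995


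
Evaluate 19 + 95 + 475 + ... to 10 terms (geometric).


Sₙ = 19×(5^10 - 1)/(5 - 1)
= 19×(9765625 - 1)/4
= 19×9765624/4
= 46386714

S_10 = 46386714


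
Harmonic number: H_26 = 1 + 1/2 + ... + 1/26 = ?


H_26 = 1/1 + 1/2 + 1/3 + ... + 1/26
= 34395742267/8923714800
≈ 3.8544

H_26 = 34395742267/8923714800 ≈ 3.8544


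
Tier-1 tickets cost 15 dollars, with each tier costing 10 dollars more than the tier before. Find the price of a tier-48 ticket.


aₙ = a₁ + (n-1)d
= 15 + (48-1)×10
= 15 + 470
= 485

a_48 = 485


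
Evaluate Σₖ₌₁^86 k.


n(n+1)/2 = 86×87/2 = 7482/2 = 3741

Σk = 3741


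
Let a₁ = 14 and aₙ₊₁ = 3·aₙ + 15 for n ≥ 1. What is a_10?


Computing step by step:
a_1 = 14
a_2 = 57
a_3 = 186
a_4 = 573
a_5 = 1734
a_6 = 5217
a_7 = 15666
a_8 = 47013
a_9 = 141054
a_10 = 423177


a_10 = 423177


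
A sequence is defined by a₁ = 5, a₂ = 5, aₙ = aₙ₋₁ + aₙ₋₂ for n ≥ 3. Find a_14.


Computing iteratively: 5, 5, 10, 15, 25, 40, 65, 105, 170, 275, 445, 720, ...
a_14 = 1885

a_14 = 1885


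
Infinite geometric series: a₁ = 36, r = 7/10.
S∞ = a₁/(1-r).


S∞ = a₁/(1-r) = 36/(1 - 7/10)
= 36/(3/10)
= 120

S∞ = 120


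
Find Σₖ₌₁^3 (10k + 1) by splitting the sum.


Σ(10k+1) = 10·Σk + 1·n
= 10·6 + 1·3
= 60 + 3 = 63

Σ = 63


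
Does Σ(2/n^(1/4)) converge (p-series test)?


p-series test: Σ c/n^p converges if p > 1, diverges if p ≤ 1 (constant c > 0 doesn't affect convergence).
p = 1/4
1/4 ≤ 1 → DIVERGES

Diverges (p = 1/4 ≤ 1)


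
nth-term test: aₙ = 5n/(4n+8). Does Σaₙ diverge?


lim(n→∞) 5n/(4n+8) = 5/4 = 5/4  (divide numerator and denominator by n)
lim aₙ = 5/4 ≠ 0 → series DIVERGES

Diverges (lim aₙ = 5/4 ≠ 0)


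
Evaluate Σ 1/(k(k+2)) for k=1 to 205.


1/(k(k+2)) = (1/2)·(1/k - 1/(k+2)) (partial fractions)
Telescoping: Σ = (1/2)·(1 + 1/2 - 1/206 - 1/207) = 31775/42642

Sum = 31775/42642


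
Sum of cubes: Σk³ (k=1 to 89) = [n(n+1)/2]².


n(n+1)/2 = 89×90/2 = 4005
Σk³ = 4005² = 16040025

Σk³ = 16040025


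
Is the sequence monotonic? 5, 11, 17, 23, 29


Differences: 6, 6, 6, 6
All differences > 0 → strictly INCREASING

Monotonically increasing


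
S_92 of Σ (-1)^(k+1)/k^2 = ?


S = 1 - 1/4 + 1/9 - 1/16 + 1/25 - 1/36 + 1/49 - 1/64 ± ...
= 0.8224
(Full series converges to +π²/12 ≈ +0.8225)

S_92 = 0.8224


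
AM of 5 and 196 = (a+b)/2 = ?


AM = (5 + 196)/2 = 201/2 = 100.5

AM = 100.5


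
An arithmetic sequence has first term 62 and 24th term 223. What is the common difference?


d = (aₙ - a₁)/(n-1)
= (223 - 62)/(24-1)
= 161/23 = 7

d = 7


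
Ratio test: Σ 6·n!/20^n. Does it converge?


aₙ = 6·n!/20^n
a_{n+1}/aₙ = (n+1)!/20^(n+1) × 20^n/n!  (constant 6 cancels)
= (n+1)/20
L = lim(n→∞) (n+1)/20 = ∞
L > 1 → series DIVERGES

Diverges (ratio test: L = ∞ > 1)


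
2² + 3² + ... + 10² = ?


Σₖ₌2^10 k² = Σₖ₌₁^10 k² − Σₖ₌₁^1 k²
= 10·11·21/6 − 1·2·3/6
= 385 − 1 = 384

Σk² = 384


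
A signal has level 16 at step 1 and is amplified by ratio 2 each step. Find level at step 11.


aₙ = a₁·r^(n-1)
= 16×2^10
= 16×1024
= 16384

a_11 = 16384


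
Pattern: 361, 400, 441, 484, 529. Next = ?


Pattern: perfect squares: n²
Terms: 361, 400, 441, 484, 529
Next term = 576

Next term = 576


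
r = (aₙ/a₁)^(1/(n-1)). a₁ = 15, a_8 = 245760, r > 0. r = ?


r^(n-1) = aₙ/a₁
r^7 = 245760/15 = 16384
r = 16384^(1/7)
= 4

r = 4


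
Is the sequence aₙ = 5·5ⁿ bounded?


aₙ = 5·5ⁿ → as n→∞, aₙ→∞ (since base 5 > 1)
No finite upper bound exists
The sequence is UNBOUNDED

Unbounded (aₙ → ∞ as n → ∞)


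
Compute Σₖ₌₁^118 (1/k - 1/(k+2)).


Telescoping with gap 2: two head and two tail terms survive.
= (1 + 1/2) - (1/119 + 1/120)
= 3/2 - 1/119 - 1/120 = 21181/14280

Sum = 21181/14280


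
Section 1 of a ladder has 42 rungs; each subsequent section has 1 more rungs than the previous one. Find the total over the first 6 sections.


aₙ = 42 + (6-1)×1 = 47
Sₙ = n(a₁+aₙ)/2 = 6×(42+47)/2
= 6×89/2 = 267

S_6 = 267


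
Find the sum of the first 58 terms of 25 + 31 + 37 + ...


aₙ = 25 + (58-1)×6 = 367
Sₙ = n(a₁+aₙ)/2 = 58×(25+367)/2
= 58×392/2 = 11368

S_58 = 11368


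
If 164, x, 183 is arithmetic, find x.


AM = (164 + 183)/2 = 347/2 = 173.5

AM = 173.5


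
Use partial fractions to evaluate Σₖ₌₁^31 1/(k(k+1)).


1/(k(k+1)) = 1/k - 1/(k+1) (partial fractions)
Telescoping: Σ = 1 - 1/32 = 31/32

Sum = 31/32


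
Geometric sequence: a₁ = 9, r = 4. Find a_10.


aₙ = a₁·r^(n-1)
= 9×4^9
= 9×262144
= 2359296

a_10 = 2359296


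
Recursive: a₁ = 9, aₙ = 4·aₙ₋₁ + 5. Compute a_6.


Computing step by step:
a_1 = 9
a_2 = 41
a_3 = 169
a_4 = 681
a_5 = 2729
a_6 = 10921


a_6 = 10921


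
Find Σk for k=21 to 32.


Σₖ₌21^32 k = Σₖ₌₁^32 k − Σₖ₌₁^20 k
= 32·33/2 − 20·21/2
= 528 − 210 = 318

Σk = 318


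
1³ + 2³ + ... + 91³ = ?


n(n+1)/2 = 91×92/2 = 4186
Σk³ = 4186² = 17522596

Σk³ = 17522596


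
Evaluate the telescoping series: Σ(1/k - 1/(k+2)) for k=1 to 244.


Telescoping with gap 2: two head and two tail terms survive.
= (1 + 1/2) - (1/245 + 1/246)
= 3/2 - 1/245 - 1/246 = 44957/30135

Sum = 44957/30135


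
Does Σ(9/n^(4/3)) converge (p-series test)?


p-series test: Σ c/n^p converges if p > 1, diverges if p ≤ 1 (constant c > 0 doesn't affect convergence).
p = 4/3
4/3 > 1 → CONVERGES

Converges (p = 4/3 > 1)


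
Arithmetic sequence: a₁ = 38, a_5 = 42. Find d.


d = (aₙ - a₁)/(n-1)
= (42 - 38)/(5-1)
= 4/4 = 1

d = 1


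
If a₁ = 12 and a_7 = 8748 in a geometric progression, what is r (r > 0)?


r^(n-1) = aₙ/a₁
r^6 = 8748/12 = 729
r = 729^(1/6)
= ±3; taking r > 0 gives r = 3

r = 3


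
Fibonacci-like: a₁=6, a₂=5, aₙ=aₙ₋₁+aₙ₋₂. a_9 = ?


Computing iteratively: 6, 5, 11, 16, 27, 43, 70, 113, 183
a_9 = 183

a_9 = 183


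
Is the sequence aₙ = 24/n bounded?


a₁ = 24, a₂ = 24/2, a₃ = 24/3, ...
0 < aₙ ≤ 24 for all n ≥ 1
Lower bound: 0, Upper bound: 24
The sequence IS bounded

Bounded (0 < aₙ ≤ 24)


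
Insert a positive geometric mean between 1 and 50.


GM = √(1×50) = √50 = 7.0711

GM = 7.0711


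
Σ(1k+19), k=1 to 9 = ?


Σ(1k+19) = 1·Σk + 19·n
= 1·45 + 19·9
= 45 + 171 = 216

Σ = 216


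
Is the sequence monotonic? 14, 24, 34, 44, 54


Differences: 10, 10, 10, 10
All differences > 0 → strictly INCREASING

Monotonically increasing


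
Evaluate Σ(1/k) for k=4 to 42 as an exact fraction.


Σₖ₌4^42 1/k = 1/4 + 1/5 + 1/6 + ... + 1/42
= 7093594186011419/2844937529085600
≈ 2.4934

Sum = 7093594186011419/2844937529085600 ≈ 2.4934


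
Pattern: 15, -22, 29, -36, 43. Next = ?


Pattern: alternating sign, magnitude arithmetic (d=7)
Terms: 15, -22, 29, -36, 43
Next term = -50

Next term = -50


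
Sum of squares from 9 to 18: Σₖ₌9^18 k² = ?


Σₖ₌9^18 k² = Σₖ₌₁^18 k² − Σₖ₌₁^8 k²
= 18·19·37/6 − 8·9·17/6
= 2109 − 204 = 1905

Σk² = 1905


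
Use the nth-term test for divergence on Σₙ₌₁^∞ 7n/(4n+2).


lim(n→∞) 7n/(4n+2) = 7/4 = 7/4  (divide numerator and denominator by n)
lim aₙ = 7/4 ≠ 0 → series DIVERGES

Diverges (lim aₙ = 7/4 ≠ 0)
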